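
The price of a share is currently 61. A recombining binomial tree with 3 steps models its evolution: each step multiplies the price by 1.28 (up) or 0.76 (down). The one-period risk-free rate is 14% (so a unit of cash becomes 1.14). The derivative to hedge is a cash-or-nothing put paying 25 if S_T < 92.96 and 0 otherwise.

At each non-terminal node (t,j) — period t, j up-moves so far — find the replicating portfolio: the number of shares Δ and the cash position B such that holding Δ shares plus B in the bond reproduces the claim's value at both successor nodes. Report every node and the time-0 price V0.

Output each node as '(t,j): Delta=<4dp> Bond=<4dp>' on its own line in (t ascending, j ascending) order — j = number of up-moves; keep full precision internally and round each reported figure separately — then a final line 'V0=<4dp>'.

The replicating-portfolio and risk-neutral prices coincide; use p* = (1.14−0.76)/(1.28−0.76) = 0.7308 for the latter.
Payoff layer (t=3): V(3,0)=25.0000, V(3,1)=25.0000, V(3,2)=25.0000, V(3,3)=0.0000
  t=2,j=0: stock 35.2336 → up 45.0990 (V=25.0000), down 26.7775 (V=25.0000). Price 21.9298; hedge Δ=0.0000, bond B=21.9298.
  t=2,j=1: stock 59.3408 → up 75.9562 (V=25.0000), down 45.0990 (V=25.0000). Price 21.9298; hedge Δ=0.0000, bond B=21.9298.
  t=2,j=2: stock 99.9424 → up 127.9263 (V=0.0000), down 75.9562 (V=25.0000). Price 5.9042; hedge Δ=-0.4810, bond B=53.9811.
  t=1,j=0: stock 46.3600 → up 59.3408 (V=21.9298), down 35.2336 (V=21.9298). Price 19.2367; hedge Δ=0.0000, bond B=19.2367.
  t=1,j=1: stock 78.0800 → up 99.9424 (V=5.9042), down 59.3408 (V=21.9298). Price 8.9638; hedge Δ=-0.3947, bond B=39.7824.
  t=0,j=0: stock 61.0000 → up 78.0800 (V=8.9638), down 46.3600 (V=19.2367). Price 10.2891; hedge Δ=-0.3239, bond B=30.0446.
Root portfolio cost Δ·61+B reproduces V0=10.2891.

(0,0): Delta=-0.3239 Bond=30.0446
(1,0): Delta=0.0000 Bond=19.2367
(1,1): Delta=-0.3947 Bond=39.7824
(2,0): Delta=0.0000 Bond=21.9298
(2,1): Delta=0.0000 Bond=21.9298
(2,2): Delta=-0.4810 Bond=53.9811
V0=10.2891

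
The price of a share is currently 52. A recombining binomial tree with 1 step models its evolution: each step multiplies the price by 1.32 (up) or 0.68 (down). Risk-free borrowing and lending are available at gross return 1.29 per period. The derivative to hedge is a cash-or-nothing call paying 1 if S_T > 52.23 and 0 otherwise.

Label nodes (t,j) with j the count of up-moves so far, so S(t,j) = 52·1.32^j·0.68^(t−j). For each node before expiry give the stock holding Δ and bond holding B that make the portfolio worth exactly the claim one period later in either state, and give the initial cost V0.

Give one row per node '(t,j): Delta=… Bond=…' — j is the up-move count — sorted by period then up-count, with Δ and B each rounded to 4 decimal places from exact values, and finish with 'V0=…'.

No-arbitrage ⇒ martingale measure with p* = (R−d)/(u−d) = 0.9531.
Terminal values V(1,·): V(1,0)=0.0000, V(1,1)=1.0000
Node (0,0) S=52.0000: V=(p*·1.0000+(1−p*)·0.0000)/1.29=0.7389; Δ=(1.0000−0.0000)/(68.6400−35.3600)=0.0300; B=V−Δ·S=-0.8236
Root portfolio cost Δ·52+B reproduces V0=0.7389.

(0,0): Delta=0.0300 Bond=-0.8236
V0=0.7389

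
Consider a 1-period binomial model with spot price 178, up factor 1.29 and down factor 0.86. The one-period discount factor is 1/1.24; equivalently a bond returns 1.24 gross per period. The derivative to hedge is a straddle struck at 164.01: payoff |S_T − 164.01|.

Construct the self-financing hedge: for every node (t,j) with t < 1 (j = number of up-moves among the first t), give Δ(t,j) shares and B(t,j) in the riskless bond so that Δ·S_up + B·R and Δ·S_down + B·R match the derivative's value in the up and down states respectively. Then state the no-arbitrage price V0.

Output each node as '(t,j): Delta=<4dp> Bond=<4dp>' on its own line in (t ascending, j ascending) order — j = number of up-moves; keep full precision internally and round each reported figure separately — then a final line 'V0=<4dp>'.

(0,0): Delta=0.7144 Bond=-79.3790
V0=47.7838

No-arbitrage ⇒ martingale measure with p* = (R−d)/(u−d) = 0.8837.
Terminal values V(1,·): V(1,0)=10.9300, V(1,1)=65.6100
(0,0): S=178.0000. Δ = (V_up−V_dn)/(S_up−S_dn) = (65.6100−10.9300)/(229.6200−153.0800) = 0.7144. V = [p*·65.6100 + (1−p*)·10.9300]/1.24 = 47.7838. B = V − Δ·S = -79.3790.
The time-0 hedge costs 47.7838, which is the no-arbitrage price.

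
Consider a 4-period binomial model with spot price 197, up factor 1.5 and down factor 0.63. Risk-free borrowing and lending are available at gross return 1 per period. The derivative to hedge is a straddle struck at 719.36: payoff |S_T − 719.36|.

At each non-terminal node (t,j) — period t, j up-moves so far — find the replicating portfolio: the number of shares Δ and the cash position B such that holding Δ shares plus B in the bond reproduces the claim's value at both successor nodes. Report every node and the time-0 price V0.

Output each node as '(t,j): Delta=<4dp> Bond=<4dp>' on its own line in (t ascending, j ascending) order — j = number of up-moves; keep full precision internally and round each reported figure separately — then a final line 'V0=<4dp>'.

(0,0): Delta=-0.7505 Bond=688.3951
(1,0): Delta=-1.0000 Bond=719.3600
(1,1): Delta=-0.6089 Bond=646.5507
(2,0): Delta=-1.0000 Bond=719.3600
(2,1): Delta=-1.0000 Bond=719.3600
(2,2): Delta=-0.3869 Bond=548.1598
(3,0): Delta=-1.0000 Bond=719.3600
(3,1): Delta=-1.0000 Bond=719.3600
(3,2): Delta=-1.0000 Bond=719.3600
(3,3): Delta=-0.0390 Bond=316.8081
V0=540.5457

The replicating-portfolio and risk-neutral prices coincide; use p* = (1−0.63)/(1.5−0.63) = 0.4253 for the latter.
At expiry t=4: V(4,0)=688.3267, V(4,1)=645.4711, V(4,2)=543.4341, V(4,3)=300.4888, V(4,4)=277.9525
(3,0): S=49.2593. Δ = (V_up−V_dn)/(S_up−S_dn) = (645.4711−688.3267)/(73.8889−31.0333) = -1.0000. V = [p*·645.4711 + (1−p*)·688.3267]/1 = 670.1007. B = V − Δ·S = 719.3600.
(3,1): S=117.2840. Δ = (V_up−V_dn)/(S_up−S_dn) = (543.4341−645.4711)/(175.9259−73.8889) = -1.0000. V = [p*·543.4341 + (1−p*)·645.4711]/1 = 602.0761. B = V − Δ·S = 719.3600.
(3,2): S=279.2475. Δ = (V_up−V_dn)/(S_up−S_dn) = (300.4888−543.4341)/(418.8713−175.9259) = -1.0000. V = [p*·300.4888 + (1−p*)·543.4341]/1 = 440.1125. B = V − Δ·S = 719.3600.
(3,3): S=664.8750. Δ = (V_up−V_dn)/(S_up−S_dn) = (277.9525−300.4888)/(997.3125−418.8712) = -0.0390. V = [p*·277.9525 + (1−p*)·300.4888]/1 = 290.9044. B = V − Δ·S = 316.8081.
(2,0): S=78.1893. Δ = (V_up−V_dn)/(S_up−S_dn) = (602.0761−670.1007)/(117.2840−49.2593) = -1.0000. V = [p*·602.0761 + (1−p*)·670.1007]/1 = 641.1707. B = V − Δ·S = 719.3600.
(2,1): S=186.1650. Δ = (V_up−V_dn)/(S_up−S_dn) = (440.1125−602.0761)/(279.2475−117.2839) = -1.0000. V = [p*·440.1125 + (1−p*)·602.0761]/1 = 533.1950. B = V − Δ·S = 719.3600.
(2,2): S=443.2500. Δ = (V_up−V_dn)/(S_up−S_dn) = (290.9044−440.1125)/(664.8750−279.2475) = -0.3869. V = [p*·290.9044 + (1−p*)·440.1125]/1 = 376.6562. B = V − Δ·S = 548.1598.
(1,0): S=124.1100. Δ = (V_up−V_dn)/(S_up−S_dn) = (533.1950−641.1707)/(186.1650−78.1893) = -1.0000. V = [p*·533.1950 + (1−p*)·641.1707]/1 = 595.2500. B = V − Δ·S = 719.3600.
(1,1): S=295.5000. Δ = (V_up−V_dn)/(S_up−S_dn) = (376.6562−533.1950)/(443.2500−186.1650) = -0.6089. V = [p*·376.6562 + (1−p*)·533.1950]/1 = 466.6210. B = V − Δ·S = 646.5507.
(0,0): S=197.0000. Δ = (V_up−V_dn)/(S_up−S_dn) = (466.6210−595.2500)/(295.5000−124.1100) = -0.7505. V = [p*·466.6210 + (1−p*)·595.2500]/1 = 540.5457. B = V − Δ·S = 688.3951.
Self-financing check: at every node Δ·S+B equals the discounted successor values.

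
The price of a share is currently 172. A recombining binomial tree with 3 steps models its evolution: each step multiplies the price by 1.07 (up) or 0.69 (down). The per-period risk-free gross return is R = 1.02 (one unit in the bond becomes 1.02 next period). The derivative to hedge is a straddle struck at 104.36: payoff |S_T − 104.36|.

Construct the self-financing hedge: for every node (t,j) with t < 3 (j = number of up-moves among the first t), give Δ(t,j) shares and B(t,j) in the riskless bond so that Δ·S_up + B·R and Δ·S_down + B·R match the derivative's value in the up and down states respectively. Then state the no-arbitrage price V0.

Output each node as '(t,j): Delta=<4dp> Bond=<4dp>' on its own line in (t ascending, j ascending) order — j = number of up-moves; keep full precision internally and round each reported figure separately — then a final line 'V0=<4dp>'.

(0,0): Delta=0.8716 Bond=-74.6357
(1,0): Delta=0.1900 Bond=4.7717
(1,1): Delta=0.9382 Bond=-88.3860
(2,0): Delta=-1.0000 Bond=102.3137
(2,1): Delta=0.3062 Bond=-9.8975
(2,2): Delta=1.0000 Bond=-102.3137
V0=75.2876

Since d<R<u, set p* = (R−d)/(u−d) = 0.8684; price each node as the discounted p*-expectation of its children.
At expiry t=3: V(3,0)=47.8565, V(3,1)=16.7386, V(3,2)=31.5167, V(3,3)=106.3474
  t=2,j=0: stock 81.8892 → up 87.6214 (V=16.7386), down 56.5035 (V=47.8565). Price 20.4245; hedge Δ=-1.0000, bond B=102.3137.
  t=2,j=1: stock 126.9876 → up 135.8767 (V=31.5167), down 87.6214 (V=16.7386). Price 28.9924; hedge Δ=0.3062, bond B=-9.8975.
  t=2,j=2: stock 196.9228 → up 210.7074 (V=106.3474), down 135.8767 (V=31.5167). Price 94.6091; hedge Δ=1.0000, bond B=-102.3137.
  t=1,j=0: stock 118.6800 → up 126.9876 (V=28.9924), down 81.8892 (V=20.4245). Price 27.3187; hedge Δ=0.1900, bond B=4.7717.
  t=1,j=1: stock 184.0400 → up 196.9228 (V=94.6091), down 126.9876 (V=28.9924). Price 84.2895; hedge Δ=0.9382, bond B=-88.3860.
  t=0,j=0: stock 172.0000 → up 184.0400 (V=84.2895), down 118.6800 (V=27.3187). Price 75.2876; hedge Δ=0.8716, bond B=-74.6357.
Self-financing check: at every node Δ·S+B equals the discounted successor values.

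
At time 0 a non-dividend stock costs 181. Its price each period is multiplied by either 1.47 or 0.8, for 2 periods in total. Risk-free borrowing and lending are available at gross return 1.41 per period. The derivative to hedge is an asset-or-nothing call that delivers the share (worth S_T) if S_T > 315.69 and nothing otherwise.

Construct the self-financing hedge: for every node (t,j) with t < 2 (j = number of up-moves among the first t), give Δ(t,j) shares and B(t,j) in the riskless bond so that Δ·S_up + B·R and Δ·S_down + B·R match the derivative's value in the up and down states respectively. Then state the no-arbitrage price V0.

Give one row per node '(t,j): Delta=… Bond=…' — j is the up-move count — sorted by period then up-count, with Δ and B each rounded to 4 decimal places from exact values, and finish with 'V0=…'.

(0,0): Delta=2.0826 Bond=-213.8677
(1,0): Delta=0.0000 Bond=0.0000
(1,1): Delta=2.1940 Bond=-331.2145
V0=163.0741

The replicating-portfolio and risk-neutral prices coincide; use p* = (1.41−0.8)/(1.47−0.8) = 0.9104 for the latter.
Terminal values V(2,·): V(2,0)=0.0000, V(2,1)=0.0000, V(2,2)=391.1229
Node (1,0) S=144.8000: V=(p*·0.0000+(1−p*)·0.0000)/1.41=0.0000; Δ=(0.0000−0.0000)/(212.8560−115.8400)=0.0000; B=V−Δ·S=0.0000
Node (1,1) S=266.0700: V=(p*·391.1229+(1−p*)·0.0000)/1.41=252.5510; Δ=(391.1229−0.0000)/(391.1229−212.8560)=2.1940; B=V−Δ·S=-331.2145
Node (0,0) S=181.0000: V=(p*·252.5510+(1−p*)·0.0000)/1.41=163.0741; Δ=(252.5510−0.0000)/(266.0700−144.8000)=2.0826; B=V−Δ·S=-213.8677
The time-0 hedge costs 163.0741, which is the no-arbitrage price.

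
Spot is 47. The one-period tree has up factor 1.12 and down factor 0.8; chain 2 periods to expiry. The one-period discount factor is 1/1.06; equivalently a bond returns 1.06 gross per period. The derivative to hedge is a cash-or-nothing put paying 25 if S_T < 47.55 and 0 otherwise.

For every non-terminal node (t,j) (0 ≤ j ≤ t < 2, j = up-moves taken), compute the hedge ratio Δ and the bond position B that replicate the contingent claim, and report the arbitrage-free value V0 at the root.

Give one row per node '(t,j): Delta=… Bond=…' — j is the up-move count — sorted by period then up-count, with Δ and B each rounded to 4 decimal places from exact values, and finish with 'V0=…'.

No-arbitrage ⇒ martingale measure with p* = (R−d)/(u−d) = 0.8125.
Payoff layer (t=2): V(2,0)=25.0000, V(2,1)=25.0000, V(2,2)=0.0000
  t=1,j=0: stock 37.6000 → up 42.1120 (V=25.0000), down 30.0800 (V=25.0000). Price 23.5849; hedge Δ=0.0000, bond B=23.5849.
  t=1,j=1: stock 52.6400 → up 58.9568 (V=0.0000), down 42.1120 (V=25.0000). Price 4.4222; hedge Δ=-1.4841, bond B=82.5472.
  t=0,j=0: stock 47.0000 → up 52.6400 (V=4.4222), down 37.6000 (V=23.5849). Price 7.5615; hedge Δ=-1.2741, bond B=67.4450.
Check: Δ(0,0)·S0 + B(0,0) = 7.5615 = V0.

(0,0): Delta=-1.2741 Bond=67.4450
(1,0): Delta=0.0000 Bond=23.5849
(1,1): Delta=-1.4841 Bond=82.5472
V0=7.5615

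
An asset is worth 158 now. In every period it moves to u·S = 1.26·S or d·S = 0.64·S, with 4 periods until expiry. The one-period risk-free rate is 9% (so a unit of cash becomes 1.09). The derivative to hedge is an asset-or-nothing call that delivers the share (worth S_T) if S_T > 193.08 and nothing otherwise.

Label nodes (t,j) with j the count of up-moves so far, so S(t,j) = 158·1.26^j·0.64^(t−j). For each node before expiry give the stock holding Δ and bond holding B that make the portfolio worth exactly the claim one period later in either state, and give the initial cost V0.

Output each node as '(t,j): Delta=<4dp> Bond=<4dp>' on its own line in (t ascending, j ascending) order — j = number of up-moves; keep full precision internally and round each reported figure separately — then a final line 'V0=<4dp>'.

Since d<R<u, set p* = (R−d)/(u−d) = 0.7258; price each node as the discounted p*-expectation of its children.
Terminal values V(4,·): V(4,0)=0.0000, V(4,1)=0.0000, V(4,2)=0.0000, V(4,3)=202.2780, V(4,4)=398.2349
(3,0): S=41.4188. Δ = (V_up−V_dn)/(S_up−S_dn) = (0.0000−0.0000)/(52.1876−26.5080) = 0.0000. V = [p*·0.0000 + (1−p*)·0.0000]/1.09 = 0.0000. B = V − Δ·S = 0.0000.
(3,1): S=81.5432. Δ = (V_up−V_dn)/(S_up−S_dn) = (0.0000−0.0000)/(102.7444−52.1876) = 0.0000. V = [p*·0.0000 + (1−p*)·0.0000]/1.09 = 0.0000. B = V − Δ·S = 0.0000.
(3,2): S=160.5381. Δ = (V_up−V_dn)/(S_up−S_dn) = (202.2780−0.0000)/(202.2780−102.7444) = 2.0323. V = [p*·202.2780 + (1−p*)·0.0000]/1.09 = 134.6924. B = V − Δ·S = -191.5625.
(3,3): S=316.0594. Δ = (V_up−V_dn)/(S_up−S_dn) = (398.2349−202.2780)/(398.2349−202.2780) = 1.0000. V = [p*·398.2349 + (1−p*)·202.2780]/1.09 = 316.0594. B = V − Δ·S = 0.0000.
(2,0): S=64.7168. Δ = (V_up−V_dn)/(S_up−S_dn) = (0.0000−0.0000)/(81.5432−41.4188) = 0.0000. V = [p*·0.0000 + (1−p*)·0.0000]/1.09 = 0.0000. B = V − Δ·S = 0.0000.
(2,1): S=127.4112. Δ = (V_up−V_dn)/(S_up−S_dn) = (134.6924−0.0000)/(160.5381−81.5432) = 1.7051. V = [p*·134.6924 + (1−p*)·0.0000]/1.09 = 89.6886. B = V − Δ·S = -127.5572.
(2,2): S=250.8408. Δ = (V_up−V_dn)/(S_up−S_dn) = (316.0594−134.6924)/(316.0594−160.5381) = 1.1662. V = [p*·316.0594 + (1−p*)·134.6924]/1.09 = 244.3392. B = V − Δ·S = -48.1883.
(1,0): S=101.1200. Δ = (V_up−V_dn)/(S_up−S_dn) = (89.6886−0.0000)/(127.4112−64.7168) = 1.4306. V = [p*·89.6886 + (1−p*)·0.0000]/1.09 = 59.7216. B = V − Δ·S = -84.9374.
(1,1): S=199.0800. Δ = (V_up−V_dn)/(S_up−S_dn) = (244.3392−89.6886)/(250.8408−127.4112) = 1.2529. V = [p*·244.3392 + (1−p*)·89.6886]/1.09 = 185.2615. B = V − Δ·S = -64.1749.
(0,0): S=158.0000. Δ = (V_up−V_dn)/(S_up−S_dn) = (185.2615−59.7216)/(199.0800−101.1200) = 1.2815. V = [p*·185.2615 + (1−p*)·59.7216]/1.09 = 138.3846. B = V − Δ·S = -64.0990.
Each (Δ,B) replicates both successor values, so the strategy is self-financing and V0 is arbitrage-free.

(0,0): Delta=1.2815 Bond=-64.0990
(1,0): Delta=1.4306 Bond=-84.9374
(1,1): Delta=1.2529 Bond=-64.1749
(2,0): Delta=0.0000 Bond=0.0000
(2,1): Delta=1.7051 Bond=-127.5572
(2,2): Delta=1.1662 Bond=-48.1883
(3,0): Delta=0.0000 Bond=0.0000
(3,1): Delta=0.0000 Bond=0.0000
(3,2): Delta=2.0323 Bond=-191.5625
(3,3): Delta=1.0000 Bond=0.0000
V0=138.3846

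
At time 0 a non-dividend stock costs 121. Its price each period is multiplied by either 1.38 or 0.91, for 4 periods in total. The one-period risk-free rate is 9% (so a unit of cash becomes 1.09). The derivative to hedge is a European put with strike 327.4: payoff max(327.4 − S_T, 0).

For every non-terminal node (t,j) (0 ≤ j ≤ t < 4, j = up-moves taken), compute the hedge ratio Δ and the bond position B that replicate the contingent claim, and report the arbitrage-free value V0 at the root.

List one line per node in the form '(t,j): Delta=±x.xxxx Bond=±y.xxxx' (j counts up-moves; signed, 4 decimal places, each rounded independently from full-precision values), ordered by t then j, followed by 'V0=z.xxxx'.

(0,0): Delta=-0.9150 Bond=223.3525
(1,0): Delta=-1.0000 Bond=252.8129
(1,1): Delta=-0.8247 Bond=228.3765
(2,0): Delta=-1.0000 Bond=275.5660
(2,1): Delta=-1.0000 Bond=275.5660
(2,2): Delta=-0.6385 Bond=206.0174
(3,0): Delta=-1.0000 Bond=300.3670
(3,1): Delta=-1.0000 Bond=300.3670
(3,2): Delta=-1.0000 Bond=300.3670
(3,3): Delta=-0.2544 Bond=102.4238
V0=112.6367

Under the risk-neutral measure, an up-move has probability p* = (R−d)/(u−d) = 0.3830 and values discount at R = 1.09.
At expiry t=4: V(4,0)=244.4243, V(4,1)=201.5687, V(4,2)=136.5789, V(4,3)=38.0230, V(4,4)=0.0000
  t=3,j=0: stock 91.1821 → up 125.8313 (V=201.5687), down 82.9757 (V=244.4243). Price 209.1849; hedge Δ=-1.0000, bond B=300.3670.
  t=3,j=1: stock 138.2761 → up 190.8211 (V=136.5789), down 125.8313 (V=201.5687). Price 162.0908; hedge Δ=-1.0000, bond B=300.3670.
  t=3,j=2: stock 209.6935 → up 289.3770 (V=38.0230), down 190.8211 (V=136.5789). Price 90.6735; hedge Δ=-1.0000, bond B=300.3670.
  t=3,j=3: stock 317.9967 → up 438.8355 (V=0.0000), down 289.3770 (V=38.0230). Price 21.5238; hedge Δ=-0.2544, bond B=102.4238.
  t=2,j=0: stock 100.2001 → up 138.2761 (V=162.0908), down 91.1821 (V=209.1849). Price 175.3659; hedge Δ=-1.0000, bond B=275.5660.
  t=2,j=1: stock 151.9518 → up 209.6935 (V=90.6735), down 138.2761 (V=162.0908). Price 123.6142; hedge Δ=-1.0000, bond B=275.5660.
  t=2,j=2: stock 230.4324 → up 317.9967 (V=21.5238), down 209.6935 (V=90.6735). Price 58.8905; hedge Δ=-0.6385, bond B=206.0174.
  t=1,j=0: stock 110.1100 → up 151.9518 (V=123.6142), down 100.2001 (V=175.3659). Price 142.7029; hedge Δ=-1.0000, bond B=252.8129.
  t=1,j=1: stock 166.9800 → up 230.4324 (V=58.8905), down 151.9518 (V=123.6142). Price 90.6664; hedge Δ=-0.8247, bond B=228.3765.
  t=0,j=0: stock 121.0000 → up 166.9800 (V=90.6664), down 110.1100 (V=142.7029). Price 112.6367; hedge Δ=-0.9150, bond B=223.3525.
Self-financing check: at every node Δ·S+B equals the discounted successor values.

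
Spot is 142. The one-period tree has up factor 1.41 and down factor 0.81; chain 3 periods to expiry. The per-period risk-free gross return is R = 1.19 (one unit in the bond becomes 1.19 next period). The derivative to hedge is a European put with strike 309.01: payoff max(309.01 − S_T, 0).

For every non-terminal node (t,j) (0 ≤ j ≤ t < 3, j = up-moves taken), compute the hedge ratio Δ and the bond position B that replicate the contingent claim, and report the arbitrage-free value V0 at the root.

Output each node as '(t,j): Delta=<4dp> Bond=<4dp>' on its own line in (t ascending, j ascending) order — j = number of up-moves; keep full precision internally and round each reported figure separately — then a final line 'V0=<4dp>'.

(0,0): Delta=-0.7040 Bond=154.7574
(1,0): Delta=-1.0000 Bond=218.2120
(1,1): Delta=-0.6055 Bond=164.4478
(2,0): Delta=-1.0000 Bond=259.6723
(2,1): Delta=-1.0000 Bond=259.6723
(2,2): Delta=-0.4743 Bond=158.6521
V0=54.7953

The replicating-portfolio and risk-neutral prices coincide; use p* = (1.19−0.81)/(1.41−0.81) = 0.6333 for the latter.
Terminal values V(3,·): V(3,0)=233.5454, V(3,1)=177.6457, V(3,2)=80.3387, V(3,3)=0.0000
Node (2,0) S=93.1662: V=(p*·177.6457+(1−p*)·233.5454)/1.19=166.5061; Δ=(177.6457−233.5454)/(131.3643−75.4646)=-1.0000; B=V−Δ·S=259.6723
Node (2,1) S=162.1782: V=(p*·80.3387+(1−p*)·177.6457)/1.19=97.4941; Δ=(80.3387−177.6457)/(228.6713−131.3643)=-1.0000; B=V−Δ·S=259.6723
Node (2,2) S=282.3102: V=(p*·0.0000+(1−p*)·80.3387)/1.19=24.7542; Δ=(0.0000−80.3387)/(398.0574−228.6713)=-0.4743; B=V−Δ·S=158.6521
Node (1,0) S=115.0200: V=(p*·97.4941+(1−p*)·166.5061)/1.19=103.1920; Δ=(97.4941−166.5061)/(162.1782−93.1662)=-1.0000; B=V−Δ·S=218.2120
Node (1,1) S=200.2200: V=(p*·24.7542+(1−p*)·97.4941)/1.19=43.2147; Δ=(24.7542−97.4941)/(282.3102−162.1782)=-0.6055; B=V−Δ·S=164.4478
Node (0,0) S=142.0000: V=(p*·43.2147+(1−p*)·103.1920)/1.19=54.7953; Δ=(43.2147−103.1920)/(200.2200−115.0200)=-0.7040; B=V−Δ·S=154.7574
Each (Δ,B) replicates both successor values, so the strategy is self-financing and V0 is arbitrage-free.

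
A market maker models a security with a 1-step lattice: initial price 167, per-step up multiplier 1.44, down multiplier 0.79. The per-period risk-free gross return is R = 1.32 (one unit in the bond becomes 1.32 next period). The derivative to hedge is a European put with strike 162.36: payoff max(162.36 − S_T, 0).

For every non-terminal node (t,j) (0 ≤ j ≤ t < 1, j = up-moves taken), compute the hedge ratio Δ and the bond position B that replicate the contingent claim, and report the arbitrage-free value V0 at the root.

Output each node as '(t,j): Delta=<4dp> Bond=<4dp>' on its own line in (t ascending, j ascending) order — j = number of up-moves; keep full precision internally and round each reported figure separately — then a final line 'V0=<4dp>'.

(0,0): Delta=-0.2803 Bond=51.0713
V0=4.2559

Risk-neutral probability p* = (R−d)/(u−d) = (1.32−0.79)/(1.44−0.79) = 0.8154.
At expiry t=1: V(1,0)=30.4300, V(1,1)=0.0000
  t=0,j=0: stock 167.0000 → up 240.4800 (V=0.0000), down 131.9300 (V=30.4300). Price 4.2559; hedge Δ=-0.2803, bond B=51.0713.
Self-financing check: at every node Δ·S+B equals the discounted successor values.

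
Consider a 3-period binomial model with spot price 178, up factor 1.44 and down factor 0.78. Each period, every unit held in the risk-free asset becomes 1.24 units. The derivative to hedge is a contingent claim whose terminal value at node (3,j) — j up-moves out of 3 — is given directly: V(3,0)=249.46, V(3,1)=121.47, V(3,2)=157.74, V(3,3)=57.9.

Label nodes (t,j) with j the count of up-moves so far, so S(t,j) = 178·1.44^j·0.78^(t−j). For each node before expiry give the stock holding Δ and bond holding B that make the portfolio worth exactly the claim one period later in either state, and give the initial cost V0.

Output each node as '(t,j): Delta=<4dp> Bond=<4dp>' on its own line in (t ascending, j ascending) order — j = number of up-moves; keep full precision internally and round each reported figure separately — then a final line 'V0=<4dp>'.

Since d<R<u, set p* = (R−d)/(u−d) = 0.6970; price each node as the discounted p*-expectation of its children.
At expiry t=3: V(3,0)=249.4600, V(3,1)=121.4700, V(3,2)=157.7400, V(3,3)=57.9000
(2,0): S=108.2952. Δ = (V_up−V_dn)/(S_up−S_dn) = (121.4700−249.4600)/(155.9451−84.4703) = -1.7907. V = [p*·121.4700 + (1−p*)·249.4600]/1.24 = 129.2378. B = V − Δ·S = 323.1620.
(2,1): S=199.9296. Δ = (V_up−V_dn)/(S_up−S_dn) = (157.7400−121.4700)/(287.8986−155.9451) = 0.2749. V = [p*·157.7400 + (1−p*)·121.4700]/1.24 = 118.3460. B = V − Δ·S = 63.3915.
(2,2): S=369.1008. Δ = (V_up−V_dn)/(S_up−S_dn) = (57.9000−157.7400)/(531.5052−287.8986) = -0.4098. V = [p*·57.9000 + (1−p*)·157.7400]/1.24 = 71.0924. B = V − Δ·S = 222.3651.
(1,0): S=138.8400. Δ = (V_up−V_dn)/(S_up−S_dn) = (118.3460−129.2378)/(199.9296−108.2952) = -0.1189. V = [p*·118.3460 + (1−p*)·129.2378]/1.24 = 98.1021. B = V − Δ·S = 114.6047.
(1,1): S=256.3200. Δ = (V_up−V_dn)/(S_up−S_dn) = (71.0924−118.3460)/(369.1008−199.9296) = -0.2793. V = [p*·71.0924 + (1−p*)·118.3460]/1.24 = 68.8804. B = V − Δ·S = 140.4768.
(0,0): S=178.0000. Δ = (V_up−V_dn)/(S_up−S_dn) = (68.8804−98.1021)/(256.3200−138.8400) = -0.2487. V = [p*·68.8804 + (1−p*)·98.1021]/1.24 = 62.6899. B = V − Δ·S = 106.9652.
Each (Δ,B) replicates both successor values, so the strategy is self-financing and V0 is arbitrage-free.

(0,0): Delta=-0.2487 Bond=106.9652
(1,0): Delta=-0.1189 Bond=114.6047
(1,1): Delta=-0.2793 Bond=140.4768
(2,0): Delta=-1.7907 Bond=323.1620
(2,1): Delta=0.2749 Bond=63.3915
(2,2): Delta=-0.4098 Bond=222.3651
V0=62.6899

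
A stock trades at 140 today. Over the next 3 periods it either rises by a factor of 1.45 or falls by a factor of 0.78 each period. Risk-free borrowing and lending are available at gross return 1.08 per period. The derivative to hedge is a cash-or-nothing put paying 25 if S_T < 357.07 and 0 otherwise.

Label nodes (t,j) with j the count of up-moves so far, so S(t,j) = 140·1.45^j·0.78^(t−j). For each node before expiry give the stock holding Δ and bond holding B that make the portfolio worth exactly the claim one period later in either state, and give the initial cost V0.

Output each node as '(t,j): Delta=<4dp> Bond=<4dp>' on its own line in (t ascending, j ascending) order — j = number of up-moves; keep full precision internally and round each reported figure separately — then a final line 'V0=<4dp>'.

No-arbitrage ⇒ martingale measure with p* = (R−d)/(u−d) = 0.4478.
At expiry t=3: V(3,0)=25.0000, V(3,1)=25.0000, V(3,2)=25.0000, V(3,3)=0.0000
(2,0): S=85.1760. Δ = (V_up−V_dn)/(S_up−S_dn) = (25.0000−25.0000)/(123.5052−66.4373) = 0.0000. V = [p*·25.0000 + (1−p*)·25.0000]/1.08 = 23.1481. B = V − Δ·S = 23.1481.
(2,1): S=158.3400. Δ = (V_up−V_dn)/(S_up−S_dn) = (25.0000−25.0000)/(229.5930−123.5052) = 0.0000. V = [p*·25.0000 + (1−p*)·25.0000]/1.08 = 23.1481. B = V − Δ·S = 23.1481.
(2,2): S=294.3500. Δ = (V_up−V_dn)/(S_up−S_dn) = (0.0000−25.0000)/(426.8075−229.5930) = -0.1268. V = [p*·0.0000 + (1−p*)·25.0000]/1.08 = 12.7833. B = V − Δ·S = 50.0967.
(1,0): S=109.2000. Δ = (V_up−V_dn)/(S_up−S_dn) = (23.1481−23.1481)/(158.3400−85.1760) = 0.0000. V = [p*·23.1481 + (1−p*)·23.1481]/1.08 = 21.4335. B = V − Δ·S = 21.4335.
(1,1): S=203.0000. Δ = (V_up−V_dn)/(S_up−S_dn) = (12.7833−23.1481)/(294.3500−158.3400) = -0.0762. V = [p*·12.7833 + (1−p*)·23.1481]/1.08 = 17.1363. B = V − Δ·S = 32.6062.
(0,0): S=140.0000. Δ = (V_up−V_dn)/(S_up−S_dn) = (17.1363−21.4335)/(203.0000−109.2000) = -0.0458. V = [p*·17.1363 + (1−p*)·21.4335]/1.08 = 18.0642. B = V − Δ·S = 24.4779.
Each (Δ,B) replicates both successor values, so the strategy is self-financing and V0 is arbitrage-free.

(0,0): Delta=-0.0458 Bond=24.4779
(1,0): Delta=0.0000 Bond=21.4335
(1,1): Delta=-0.0762 Bond=32.6062
(2,0): Delta=0.0000 Bond=23.1481
(2,1): Delta=0.0000 Bond=23.1481
(2,2): Delta=-0.1268 Bond=50.0967
V0=18.0642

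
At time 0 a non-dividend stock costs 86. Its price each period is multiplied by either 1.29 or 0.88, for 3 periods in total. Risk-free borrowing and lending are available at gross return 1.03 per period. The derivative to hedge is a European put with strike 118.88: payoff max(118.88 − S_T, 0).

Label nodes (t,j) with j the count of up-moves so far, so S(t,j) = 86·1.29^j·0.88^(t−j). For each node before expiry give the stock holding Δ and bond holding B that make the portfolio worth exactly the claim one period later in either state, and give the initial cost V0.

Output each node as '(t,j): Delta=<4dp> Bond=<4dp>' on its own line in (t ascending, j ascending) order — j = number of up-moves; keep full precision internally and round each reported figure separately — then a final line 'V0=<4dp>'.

(0,0): Delta=-0.7025 Bond=87.7966
(1,0): Delta=-0.9192 Bond=106.8309
(1,1): Delta=-0.4462 Bond=62.0032
(2,0): Delta=-1.0000 Bond=115.4175
(2,1): Delta=-0.8236 Bond=100.7076
(2,2): Delta=0.0000 Bond=0.0000
V0=27.3829

Since d<R<u, set p* = (R−d)/(u−d) = 0.3659; price each node as the discounted p*-expectation of its children.
Terminal values V(3,·): V(3,0)=60.2734, V(3,1)=32.9681, V(3,2)=0.0000, V(3,3)=0.0000
Node (2,0) S=66.5984: V=(p*·32.9681+(1−p*)·60.2734)/1.03=48.8191; Δ=(32.9681−60.2734)/(85.9119−58.6066)=-1.0000; B=V−Δ·S=115.4175
Node (2,1) S=97.6272: V=(p*·0.0000+(1−p*)·32.9681)/1.03=20.2976; Δ=(0.0000−32.9681)/(125.9391−85.9119)=-0.8236; B=V−Δ·S=100.7076
Node (2,2) S=143.1126: V=(p*·0.0000+(1−p*)·0.0000)/1.03=0.0000; Δ=(0.0000−0.0000)/(184.6153−125.9391)=0.0000; B=V−Δ·S=0.0000
Node (1,0) S=75.6800: V=(p*·20.2976+(1−p*)·48.8191)/1.03=37.2664; Δ=(20.2976−48.8191)/(97.6272−66.5984)=-0.9192; B=V−Δ·S=106.8309
Node (1,1) S=110.9400: V=(p*·0.0000+(1−p*)·20.2976)/1.03=12.4968; Δ=(0.0000−20.2976)/(143.1126−97.6272)=-0.4462; B=V−Δ·S=62.0032
Node (0,0) S=86.0000: V=(p*·12.4968+(1−p*)·37.2664)/1.03=27.3829; Δ=(12.4968−37.2664)/(110.9400−75.6800)=-0.7025; B=V−Δ·S=87.7966
Root portfolio cost Δ·86+B reproduces V0=27.3829.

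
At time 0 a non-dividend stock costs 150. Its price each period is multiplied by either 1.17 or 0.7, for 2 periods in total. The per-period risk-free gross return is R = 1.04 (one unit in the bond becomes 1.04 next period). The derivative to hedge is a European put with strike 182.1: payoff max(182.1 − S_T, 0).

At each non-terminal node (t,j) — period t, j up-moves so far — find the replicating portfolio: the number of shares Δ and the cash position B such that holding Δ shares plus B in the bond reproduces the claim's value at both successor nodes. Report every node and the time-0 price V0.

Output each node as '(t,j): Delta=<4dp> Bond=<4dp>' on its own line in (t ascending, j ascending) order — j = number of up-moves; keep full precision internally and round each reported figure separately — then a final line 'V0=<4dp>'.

(0,0): Delta=-0.7708 Bond=145.2167
(1,0): Delta=-1.0000 Bond=175.0962
(1,1): Delta=-0.7183 Bond=141.8218
V0=29.6035

The replicating-portfolio and risk-neutral prices coincide; use p* = (1.04−0.7)/(1.17−0.7) = 0.7234 for the latter.
Terminal payoffs: V(2,0)=108.6000, V(2,1)=59.2500, V(2,2)=0.0000
Node (1,0) S=105.0000: V=(p*·59.2500+(1−p*)·108.6000)/1.04=70.0962; Δ=(59.2500−108.6000)/(122.8500−73.5000)=-1.0000; B=V−Δ·S=175.0962
Node (1,1) S=175.5000: V=(p*·0.0000+(1−p*)·59.2500)/1.04=15.7580; Δ=(0.0000−59.2500)/(205.3350−122.8500)=-0.7183; B=V−Δ·S=141.8218
Node (0,0) S=150.0000: V=(p*·15.7580+(1−p*)·70.0962)/1.04=29.6035; Δ=(15.7580−70.0962)/(175.5000−105.0000)=-0.7708; B=V−Δ·S=145.2167
Self-financing check: at every node Δ·S+B equals the discounted successor values.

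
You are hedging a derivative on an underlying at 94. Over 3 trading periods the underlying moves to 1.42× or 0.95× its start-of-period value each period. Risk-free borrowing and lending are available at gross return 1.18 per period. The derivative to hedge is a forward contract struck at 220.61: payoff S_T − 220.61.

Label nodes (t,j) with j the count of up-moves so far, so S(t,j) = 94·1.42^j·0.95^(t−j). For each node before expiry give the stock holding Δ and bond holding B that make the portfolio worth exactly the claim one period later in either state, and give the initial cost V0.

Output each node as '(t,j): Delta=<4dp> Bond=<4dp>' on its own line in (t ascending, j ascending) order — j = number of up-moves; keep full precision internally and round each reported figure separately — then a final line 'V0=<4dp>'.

(0,0): Delta=1.0000 Bond=-134.2701
(1,0): Delta=1.0000 Bond=-158.4387
(1,1): Delta=1.0000 Bond=-158.4387
(2,0): Delta=1.0000 Bond=-186.9576
(2,1): Delta=1.0000 Bond=-186.9576
(2,2): Delta=1.0000 Bond=-186.9576
V0=-40.2701

Since d<R<u, set p* = (R−d)/(u−d) = 0.4894; price each node as the discounted p*-expectation of its children.
Terminal payoffs: V(3,0)=-140.0168, V(3,1)=-100.1443, V(3,2)=-40.5455, V(3,3)=48.5391
Node (2,0) S=84.8350: V=(p*·-100.1443+(1−p*)·-140.0168)/1.18=-102.1226; Δ=(-100.1443−-140.0168)/(120.4657−80.5932)=1.0000; B=V−Δ·S=-186.9576
Node (2,1) S=126.8060: V=(p*·-40.5455+(1−p*)·-100.1443)/1.18=-60.1516; Δ=(-40.5455−-100.1443)/(180.0645−120.4657)=1.0000; B=V−Δ·S=-186.9576
Node (2,2) S=189.5416: V=(p*·48.5391+(1−p*)·-40.5455)/1.18=2.5840; Δ=(48.5391−-40.5455)/(269.1491−180.0645)=1.0000; B=V−Δ·S=-186.9576
Node (1,0) S=89.3000: V=(p*·-60.1516+(1−p*)·-102.1226)/1.18=-69.1387; Δ=(-60.1516−-102.1226)/(126.8060−84.8350)=1.0000; B=V−Δ·S=-158.4387
Node (1,1) S=133.4800: V=(p*·2.5840+(1−p*)·-60.1516)/1.18=-24.9587; Δ=(2.5840−-60.1516)/(189.5416−126.8060)=1.0000; B=V−Δ·S=-158.4387
Node (0,0) S=94.0000: V=(p*·-24.9587+(1−p*)·-69.1387)/1.18=-40.2701; Δ=(-24.9587−-69.1387)/(133.4800−89.3000)=1.0000; B=V−Δ·S=-134.2701
Check: Δ(0,0)·S0 + B(0,0) = -40.2701 = V0.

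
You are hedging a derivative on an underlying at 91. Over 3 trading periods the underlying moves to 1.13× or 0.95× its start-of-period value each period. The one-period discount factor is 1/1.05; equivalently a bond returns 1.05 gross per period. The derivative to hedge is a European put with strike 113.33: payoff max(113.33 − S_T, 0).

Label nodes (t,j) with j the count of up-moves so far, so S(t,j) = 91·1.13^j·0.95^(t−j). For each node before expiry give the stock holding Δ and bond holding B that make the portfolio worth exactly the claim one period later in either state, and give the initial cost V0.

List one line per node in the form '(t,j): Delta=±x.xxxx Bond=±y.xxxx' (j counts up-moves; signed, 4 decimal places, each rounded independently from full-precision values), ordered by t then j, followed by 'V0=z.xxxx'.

Since d<R<u, set p* = (R−d)/(u−d) = 0.5556; price each node as the discounted p*-expectation of its children.
Terminal payoffs: V(3,0)=35.3089, V(3,1)=20.5259, V(3,2)=2.9420, V(3,3)=0.0000
  t=2,j=0: stock 82.1275 → up 92.8041 (V=20.5259), down 78.0211 (V=35.3089). Price 25.8058; hedge Δ=-1.0000, bond B=107.9333.
  t=2,j=1: stock 97.6885 → up 110.3880 (V=2.9420), down 92.8041 (V=20.5259). Price 10.2448; hedge Δ=-1.0000, bond B=107.9333.
  t=2,j=2: stock 116.1979 → up 131.3036 (V=0.0000), down 110.3880 (V=2.9420). Price 1.2453; hedge Δ=-0.1407, bond B=17.5897.
  t=1,j=0: stock 86.4500 → up 97.6885 (V=10.2448), down 82.1275 (V=25.8058). Price 16.3437; hedge Δ=-1.0000, bond B=102.7937.
  t=1,j=1: stock 102.8300 → up 116.1979 (V=1.2453), down 97.6885 (V=10.2448). Price 4.9953; hedge Δ=-0.4862, bond B=54.9928.
  t=0,j=0: stock 91.0000 → up 102.8300 (V=4.9953), down 86.4500 (V=16.3437). Price 9.5610; hedge Δ=-0.6928, bond B=72.6073.
Each (Δ,B) replicates both successor values, so the strategy is self-financing and V0 is arbitrage-free.

(0,0): Delta=-0.6928 Bond=72.6073
(1,0): Delta=-1.0000 Bond=102.7937
(1,1): Delta=-0.4862 Bond=54.9928
(2,0): Delta=-1.0000 Bond=107.9333
(2,1): Delta=-1.0000 Bond=107.9333
(2,2): Delta=-0.1407 Bond=17.5897
V0=9.5610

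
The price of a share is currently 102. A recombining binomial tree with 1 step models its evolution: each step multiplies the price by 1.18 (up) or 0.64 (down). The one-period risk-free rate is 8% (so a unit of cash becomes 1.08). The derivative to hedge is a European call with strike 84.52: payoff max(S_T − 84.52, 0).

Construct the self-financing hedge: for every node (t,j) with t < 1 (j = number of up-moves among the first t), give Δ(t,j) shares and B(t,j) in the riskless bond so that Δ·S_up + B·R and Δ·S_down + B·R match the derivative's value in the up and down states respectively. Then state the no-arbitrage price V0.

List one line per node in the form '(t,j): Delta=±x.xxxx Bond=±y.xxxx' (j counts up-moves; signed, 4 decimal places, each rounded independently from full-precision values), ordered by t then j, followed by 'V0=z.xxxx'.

Since d<R<u, set p* = (R−d)/(u−d) = 0.8148; price each node as the discounted p*-expectation of its children.
Terminal values V(1,·): V(1,0)=0.0000, V(1,1)=35.8400
  t=0,j=0: stock 102.0000 → up 120.3600 (V=35.8400), down 65.2800 (V=0.0000). Price 27.0398; hedge Δ=0.6507, bond B=-39.3306.
The time-0 hedge costs 27.0398, which is the no-arbitrage price.

(0,0): Delta=0.6507 Bond=-39.3306
V0=27.0398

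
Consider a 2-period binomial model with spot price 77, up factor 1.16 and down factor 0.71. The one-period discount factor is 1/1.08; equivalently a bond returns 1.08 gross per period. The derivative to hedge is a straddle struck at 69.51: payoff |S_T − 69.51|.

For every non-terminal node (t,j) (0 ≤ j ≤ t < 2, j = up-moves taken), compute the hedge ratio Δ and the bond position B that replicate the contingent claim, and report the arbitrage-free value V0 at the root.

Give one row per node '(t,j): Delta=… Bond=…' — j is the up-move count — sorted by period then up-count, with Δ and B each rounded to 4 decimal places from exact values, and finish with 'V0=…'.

Under the risk-neutral measure, an up-move has probability p* = (R−d)/(u−d) = 0.8222 and values discount at R = 1.08.
Terminal values V(2,·): V(2,0)=30.6943, V(2,1)=6.0928, V(2,2)=34.1012
  t=1,j=0: stock 54.6700 → up 63.4172 (V=6.0928), down 38.8157 (V=30.6943). Price 9.6911; hedge Δ=-1.0000, bond B=64.3611.
  t=1,j=1: stock 89.3200 → up 103.6112 (V=34.1012), down 63.4172 (V=6.0928). Price 26.9647; hedge Δ=0.6968, bond B=-35.2761.
  t=0,j=0: stock 77.0000 → up 89.3200 (V=26.9647), down 54.6700 (V=9.6911). Price 22.1240; hedge Δ=0.4985, bond B=-16.2619.
Check: Δ(0,0)·S0 + B(0,0) = 22.1240 = V0.

(0,0): Delta=0.4985 Bond=-16.2619
(1,0): Delta=-1.0000 Bond=64.3611
(1,1): Delta=0.6968 Bond=-35.2761
V0=22.1240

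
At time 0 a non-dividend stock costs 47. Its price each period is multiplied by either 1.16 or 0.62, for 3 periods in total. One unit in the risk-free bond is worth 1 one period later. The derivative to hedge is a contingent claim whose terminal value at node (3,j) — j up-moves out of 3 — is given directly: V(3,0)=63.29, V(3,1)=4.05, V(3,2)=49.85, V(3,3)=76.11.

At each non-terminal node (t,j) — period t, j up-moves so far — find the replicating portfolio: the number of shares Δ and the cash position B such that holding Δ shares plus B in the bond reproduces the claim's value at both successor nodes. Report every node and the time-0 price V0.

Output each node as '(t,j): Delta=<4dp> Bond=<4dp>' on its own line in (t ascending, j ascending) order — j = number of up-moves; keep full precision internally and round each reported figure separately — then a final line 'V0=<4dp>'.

(0,0): Delta=1.0600 Bond=1.0432
(1,0): Delta=0.9327 Bond=4.7512
(1,1): Delta=1.0886 Bond=-0.5181
(2,0): Delta=-6.0721 Bond=131.3063
(2,1): Delta=2.5091 Bond=-48.5352
(2,2): Delta=0.7689 Bond=19.6996
V0=50.8621

The replicating-portfolio and risk-neutral prices coincide; use p* = (1−0.62)/(1.16−0.62) = 0.7037 for the latter.
Terminal values V(3,·): V(3,0)=63.2900, V(3,1)=4.0500, V(3,2)=49.8500, V(3,3)=76.1100
(2,0): S=18.0668. Δ = (V_up−V_dn)/(S_up−S_dn) = (4.0500−63.2900)/(20.9575−11.2014) = -6.0721. V = [p*·4.0500 + (1−p*)·63.2900]/1 = 21.6026. B = V − Δ·S = 131.3063.
(2,1): S=33.8024. Δ = (V_up−V_dn)/(S_up−S_dn) = (49.8500−4.0500)/(39.2108−20.9575) = 2.5091. V = [p*·49.8500 + (1−p*)·4.0500]/1 = 36.2796. B = V − Δ·S = -48.5352.
(2,2): S=63.2432. Δ = (V_up−V_dn)/(S_up−S_dn) = (76.1100−49.8500)/(73.3621−39.2108) = 0.7689. V = [p*·76.1100 + (1−p*)·49.8500]/1 = 68.3293. B = V − Δ·S = 19.6996.
(1,0): S=29.1400. Δ = (V_up−V_dn)/(S_up−S_dn) = (36.2796−21.6026)/(33.8024−18.0668) = 0.9327. V = [p*·36.2796 + (1−p*)·21.6026]/1 = 31.9309. B = V − Δ·S = 4.7512.
(1,1): S=54.5200. Δ = (V_up−V_dn)/(S_up−S_dn) = (68.3293−36.2796)/(63.2432−33.8024) = 1.0886. V = [p*·68.3293 + (1−p*)·36.2796]/1 = 58.8331. B = V − Δ·S = -0.5181.
(0,0): S=47.0000. Δ = (V_up−V_dn)/(S_up−S_dn) = (58.8331−31.9309)/(54.5200−29.1400) = 1.0600. V = [p*·58.8331 + (1−p*)·31.9309]/1 = 50.8621. B = V − Δ·S = 1.0432.
The time-0 hedge costs 50.8621, which is the no-arbitrage price.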